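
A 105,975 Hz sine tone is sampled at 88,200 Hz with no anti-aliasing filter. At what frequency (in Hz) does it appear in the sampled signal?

Nyquist = 88,200/2 = 44,100 Hz; 105,975 Hz exceeds it.
Alias = |105,975 − 1×88,200| = |105,975 − 88,200| = 17,775 Hz.

17,775 Hz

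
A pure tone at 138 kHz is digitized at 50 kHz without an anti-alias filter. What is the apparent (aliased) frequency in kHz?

12 kHz

Nyquist = 50,000/2 = 25,000 Hz; 138,000 Hz exceeds it.
Alias = |138,000 − 3×50,000| = |138,000 − 150,000| = 12,000 Hz = 12 kHz.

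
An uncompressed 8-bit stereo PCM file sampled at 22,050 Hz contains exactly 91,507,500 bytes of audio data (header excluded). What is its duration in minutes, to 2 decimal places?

34.58 minutes

Byte rate = 22,050 × 1 × 2 = 44,100 bytes/s.
Duration = 91,507,500 / 44,100 = 2,075 s.
2,075 s / 60 = 34.58 minutes.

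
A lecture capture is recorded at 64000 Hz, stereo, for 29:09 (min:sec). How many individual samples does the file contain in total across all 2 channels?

29:09 (min:sec) = 1,749 s.
64,000 × 1,749 s × 2 ch = 223,872,000 samples.

223,872,000 samples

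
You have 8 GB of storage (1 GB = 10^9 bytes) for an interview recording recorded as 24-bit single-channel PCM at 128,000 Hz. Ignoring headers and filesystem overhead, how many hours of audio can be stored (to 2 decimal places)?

5.79 hours

Uncompressed byte rate = 128,000 × 3 × 1 = 384,000 bytes/s.
Capacity = 8 × 1,000,000,000 = 8,000,000,000 bytes.
8,000,000,000 / 384,000 ≈ 20833.33 s → 5.79 hours.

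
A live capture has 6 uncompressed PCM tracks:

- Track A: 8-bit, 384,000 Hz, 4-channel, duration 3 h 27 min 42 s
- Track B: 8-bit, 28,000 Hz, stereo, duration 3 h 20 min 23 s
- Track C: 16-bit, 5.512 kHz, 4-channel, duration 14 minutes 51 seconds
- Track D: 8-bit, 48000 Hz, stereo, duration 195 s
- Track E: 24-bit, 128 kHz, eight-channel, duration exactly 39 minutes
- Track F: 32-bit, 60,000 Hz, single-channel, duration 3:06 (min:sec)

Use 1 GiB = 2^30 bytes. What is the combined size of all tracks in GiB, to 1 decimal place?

Track A: 3 h 27 min 42 s = 12,462 s; 384,000 × 12,462 × 1 × 4 = 19,141,632,000 bytes.
Track B: 3 h 20 min 23 s = 12,023 s; 28,000 × 12,023 × 1 × 2 = 673,288,000 bytes.
Track C: 14 minutes 51 seconds = 891 s; 5,512 × 891 × 2 × 4 = 39,289,536 bytes.
Track D: 48,000 × 195 × 1 × 2 = 18,720,000 bytes.
Track E: exactly 39 minutes = 2,340 s; 128,000 × 2,340 × 3 × 8 = 7,188,480,000 bytes.
Track F: 3:06 (min:sec) = 186 s; 60,000 × 186 × 4 × 1 = 44,640,000 bytes.
Total = 27,106,049,536 bytes = 25.2 GiB.

25.2 GiB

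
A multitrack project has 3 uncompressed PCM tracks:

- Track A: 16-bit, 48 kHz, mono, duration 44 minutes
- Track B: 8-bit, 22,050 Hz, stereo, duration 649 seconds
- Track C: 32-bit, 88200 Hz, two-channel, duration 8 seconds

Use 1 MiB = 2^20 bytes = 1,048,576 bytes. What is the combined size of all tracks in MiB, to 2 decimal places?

274.38 MiB

Track A: 44 minutes = 2,640 s; 48,000 × 2,640 × 2 × 1 = 253,440,000 bytes.
Track B: 22,050 × 649 × 1 × 2 = 28,620,900 bytes.
Track C: 88,200 × 8 × 4 × 2 = 5,644,800 bytes.
Total = 287,705,700 bytes = 274.38 MiB.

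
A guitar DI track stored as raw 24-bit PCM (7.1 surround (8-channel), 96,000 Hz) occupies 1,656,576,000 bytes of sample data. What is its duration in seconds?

719 seconds

Byte rate = 96,000 × 3 × 8 = 2,304,000 bytes/s.
Duration = 1,656,576,000 / 2,304,000 = 719 s.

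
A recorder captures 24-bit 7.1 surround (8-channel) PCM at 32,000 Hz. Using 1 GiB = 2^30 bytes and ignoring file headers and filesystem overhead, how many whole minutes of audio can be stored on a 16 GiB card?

Uncompressed byte rate = 32,000 × 3 × 8 = 768,000 bytes/s.
Capacity = 16 × 1,073,741,824 = 17,179,869,184 bytes.
17,179,869,184 / 768,000 ≈ 22369.62 s → 372 minutes.

372 minutes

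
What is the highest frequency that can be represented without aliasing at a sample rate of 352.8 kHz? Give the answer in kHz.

176.4 kHz

Nyquist frequency = sample rate / 2 = 352,800 / 2 = 176.4 kHz.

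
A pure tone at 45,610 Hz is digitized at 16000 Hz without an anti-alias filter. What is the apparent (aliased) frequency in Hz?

Nyquist = 16,000/2 = 8,000 Hz; 45,610 Hz exceeds it.
Alias = |45,610 − 3×16,000| = |45,610 − 48,000| = 2,390 Hz.

2,390 Hz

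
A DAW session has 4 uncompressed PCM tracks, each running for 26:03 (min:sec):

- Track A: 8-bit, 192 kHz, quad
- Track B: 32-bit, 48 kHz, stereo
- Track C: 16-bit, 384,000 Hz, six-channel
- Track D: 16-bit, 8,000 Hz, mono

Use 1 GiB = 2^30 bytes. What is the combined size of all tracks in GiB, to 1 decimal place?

26:03 (min:sec) = 1,563 s.
Track A: 192,000 × 1,563 × 1 × 4 = 1,200,384,000 bytes.
Track B: 48,000 × 1,563 × 4 × 2 = 600,192,000 bytes.
Track C: 384,000 × 1,563 × 2 × 6 = 7,202,304,000 bytes.
Track D: 8,000 × 1,563 × 2 × 1 = 25,008,000 bytes.
Total = 9,027,888,000 bytes = 8.4 GiB.

8.4 GiB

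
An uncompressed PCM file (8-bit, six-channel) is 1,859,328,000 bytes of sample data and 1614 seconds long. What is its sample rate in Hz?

192,000 Hz

Bytes = sample_rate × seconds × bytes_per_sample × channels.
sample_rate = 1,859,328,000 / (1,614 × 1 × 6) = 1,859,328,000 / 9,684 = 192,000 Hz.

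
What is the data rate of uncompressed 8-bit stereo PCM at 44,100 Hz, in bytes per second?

88,200 bytes/s

Bit rate = 44,100 × 8 × 2 = 705,600 bits/s.
705,600 / 8 = 88,200 bytes/s.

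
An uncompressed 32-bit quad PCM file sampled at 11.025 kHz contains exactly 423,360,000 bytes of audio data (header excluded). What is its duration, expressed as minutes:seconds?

40:00

Byte rate = 11,025 × 4 × 4 = 176,400 bytes/s.
Duration = 423,360,000 / 176,400 = 2,400 s.
2,400 s = 40:00.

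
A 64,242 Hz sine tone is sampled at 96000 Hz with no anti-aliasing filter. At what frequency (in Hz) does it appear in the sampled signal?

Nyquist = 96,000/2 = 48,000 Hz; 64,242 Hz exceeds it.
Alias = |64,242 − 1×96,000| = |64,242 − 96,000| = 31,758 Hz.

31,758 Hz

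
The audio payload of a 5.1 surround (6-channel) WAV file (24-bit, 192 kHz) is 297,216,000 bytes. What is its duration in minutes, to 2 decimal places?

1.43 minutes

Byte rate = 192,000 × 3 × 6 = 3,456,000 bytes/s.
Duration = 297,216,000 / 3,456,000 = 86 s.
86 s / 60 = 1.43 minutes.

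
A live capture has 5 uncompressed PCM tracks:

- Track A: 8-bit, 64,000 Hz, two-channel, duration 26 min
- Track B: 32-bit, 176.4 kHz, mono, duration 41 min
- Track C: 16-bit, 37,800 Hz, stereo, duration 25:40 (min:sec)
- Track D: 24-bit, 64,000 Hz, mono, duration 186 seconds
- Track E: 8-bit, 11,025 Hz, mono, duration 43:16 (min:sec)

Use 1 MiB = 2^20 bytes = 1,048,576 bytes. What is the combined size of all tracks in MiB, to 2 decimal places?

Track A: 26 min = 1,560 s; 64,000 × 1,560 × 1 × 2 = 199,680,000 bytes.
Track B: 41 min = 2,460 s; 176,400 × 2,460 × 4 × 1 = 1,735,776,000 bytes.
Track C: 25:40 (min:sec) = 1,540 s; 37,800 × 1,540 × 2 × 2 = 232,848,000 bytes.
Track D: 64,000 × 186 × 3 × 1 = 35,712,000 bytes.
Track E: 43:16 (min:sec) = 2,596 s; 11,025 × 2,596 × 1 × 1 = 28,620,900 bytes.
Total = 2,232,636,900 bytes = 2129.21 MiB.

2129.21 MiB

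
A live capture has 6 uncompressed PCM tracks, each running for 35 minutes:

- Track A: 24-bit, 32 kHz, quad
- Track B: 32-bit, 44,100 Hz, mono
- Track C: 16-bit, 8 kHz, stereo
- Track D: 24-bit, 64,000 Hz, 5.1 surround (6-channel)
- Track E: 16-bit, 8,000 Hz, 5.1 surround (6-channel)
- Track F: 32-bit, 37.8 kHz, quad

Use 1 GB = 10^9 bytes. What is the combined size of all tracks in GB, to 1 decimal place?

35 minutes = 2,100 s.
Track A: 32,000 × 2,100 × 3 × 4 = 806,400,000 bytes.
Track B: 44,100 × 2,100 × 4 × 1 = 370,440,000 bytes.
Track C: 8,000 × 2,100 × 2 × 2 = 67,200,000 bytes.
Track D: 64,000 × 2,100 × 3 × 6 = 2,419,200,000 bytes.
Track E: 8,000 × 2,100 × 2 × 6 = 201,600,000 bytes.
Track F: 37,800 × 2,100 × 4 × 4 = 1,270,080,000 bytes.
Total = 5,134,920,000 bytes = 5.1 GB.

5.1 GB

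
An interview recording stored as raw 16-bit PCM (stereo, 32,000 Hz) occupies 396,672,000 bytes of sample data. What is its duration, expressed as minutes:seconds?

Byte rate = 32,000 × 2 × 2 = 128,000 bytes/s.
Duration = 396,672,000 / 128,000 = 3,099 s.
3,099 s = 51:39.

51:39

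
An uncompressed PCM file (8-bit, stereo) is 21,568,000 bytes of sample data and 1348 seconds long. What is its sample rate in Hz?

Bytes = sample_rate × seconds × bytes_per_sample × channels.
sample_rate = 21,568,000 / (1,348 × 1 × 2) = 21,568,000 / 2,696 = 8,000 Hz.

8,000 Hz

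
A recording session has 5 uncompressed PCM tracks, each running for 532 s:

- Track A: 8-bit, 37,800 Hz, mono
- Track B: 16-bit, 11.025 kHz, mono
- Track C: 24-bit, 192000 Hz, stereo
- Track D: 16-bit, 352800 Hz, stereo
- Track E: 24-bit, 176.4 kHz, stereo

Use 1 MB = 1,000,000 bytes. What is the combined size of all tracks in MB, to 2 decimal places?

1958.53 MB

Track A: 37,800 × 532 × 1 × 1 = 20,109,600 bytes.
Track B: 11,025 × 532 × 2 × 1 = 11,730,600 bytes.
Track C: 192,000 × 532 × 3 × 2 = 612,864,000 bytes.
Track D: 352,800 × 532 × 2 × 2 = 750,758,400 bytes.
Track E: 176,400 × 532 × 3 × 2 = 563,068,800 bytes.
Total = 1,958,531,400 bytes = 1958.53 MB.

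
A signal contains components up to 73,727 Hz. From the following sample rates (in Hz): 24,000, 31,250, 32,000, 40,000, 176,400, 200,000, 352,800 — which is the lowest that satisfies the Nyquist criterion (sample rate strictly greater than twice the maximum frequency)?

176,400 Hz

Need sample rate > 2 × 73,727 = 147,454 Hz.
Lowest listed rate above 147,454 Hz is 176,400 Hz.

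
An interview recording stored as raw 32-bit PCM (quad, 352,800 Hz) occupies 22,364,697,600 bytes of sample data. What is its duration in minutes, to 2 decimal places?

Byte rate = 352,800 × 4 × 4 = 5,644,800 bytes/s.
Duration = 22,364,697,600 / 5,644,800 = 3,962 s.
3,962 s / 60 = 66.03 minutes.

66.03 minutes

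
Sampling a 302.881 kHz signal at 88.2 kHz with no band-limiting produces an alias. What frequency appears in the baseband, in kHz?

Nyquist = 88,200/2 = 44,100 Hz; 302,881 Hz exceeds it.
Alias = |302,881 − 3×88,200| = |302,881 − 264,600| = 38,281 Hz = 38.281 kHz.

38.281 kHz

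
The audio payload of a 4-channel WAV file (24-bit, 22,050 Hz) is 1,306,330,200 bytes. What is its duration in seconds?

Byte rate = 22,050 × 3 × 4 = 264,600 bytes/s.
Duration = 1,306,330,200 / 264,600 = 4,937 s.

4,937 seconds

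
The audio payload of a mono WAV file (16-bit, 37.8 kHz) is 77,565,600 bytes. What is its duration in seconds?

Byte rate = 37,800 × 2 × 1 = 75,600 bytes/s.
Duration = 77,565,600 / 75,600 = 1,026 s.

1,026 seconds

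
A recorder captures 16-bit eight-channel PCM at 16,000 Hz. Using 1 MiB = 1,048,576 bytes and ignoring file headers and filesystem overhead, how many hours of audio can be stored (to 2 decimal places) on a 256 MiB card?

0.29 hours

Uncompressed byte rate = 16,000 × 2 × 8 = 256,000 bytes/s.
Capacity = 256 × 1,048,576 = 268,435,456 bytes.
268,435,456 / 256,000 ≈ 1048.58 s → 0.29 hours.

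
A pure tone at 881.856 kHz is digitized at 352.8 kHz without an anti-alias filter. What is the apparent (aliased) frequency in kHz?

176.256 kHz

Nyquist = 352,800/2 = 176,400 Hz; 881,856 Hz exceeds it.
Alias = |881,856 − 2×352,800| = |881,856 − 705,600| = 176,256 Hz = 176.256 kHz.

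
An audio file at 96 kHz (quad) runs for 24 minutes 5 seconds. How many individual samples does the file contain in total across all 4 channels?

24 minutes 5 seconds = 1,445 s.
96,000 × 1,445 s × 4 ch = 554,880,000 samples.

554,880,000 samples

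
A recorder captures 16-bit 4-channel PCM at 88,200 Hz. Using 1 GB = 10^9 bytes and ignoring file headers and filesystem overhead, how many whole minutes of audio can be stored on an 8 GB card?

188 minutes

Uncompressed byte rate = 88,200 × 2 × 4 = 705,600 bytes/s.
Capacity = 8 × 1,000,000,000 = 8,000,000,000 bytes.
8,000,000,000 / 705,600 ≈ 11337.87 s → 188 minutes.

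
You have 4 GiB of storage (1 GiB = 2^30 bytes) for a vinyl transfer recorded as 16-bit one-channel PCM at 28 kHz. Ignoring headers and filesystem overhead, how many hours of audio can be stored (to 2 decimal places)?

Uncompressed byte rate = 28,000 × 2 × 1 = 56,000 bytes/s.
Capacity = 4 × 1,073,741,824 = 4,294,967,296 bytes.
4,294,967,296 / 56,000 ≈ 76695.84 s → 21.30 hours.

21.30 hours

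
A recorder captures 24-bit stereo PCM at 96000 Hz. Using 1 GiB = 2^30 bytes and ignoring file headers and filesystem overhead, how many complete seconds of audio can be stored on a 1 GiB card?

Uncompressed byte rate = 96,000 × 3 × 2 = 576,000 bytes/s.
Capacity = 1 × 1,073,741,824 = 1,073,741,824 bytes.
1,073,741,824 / 576,000 ≈ 1864.14 s → 1,864 seconds.

1,864 seconds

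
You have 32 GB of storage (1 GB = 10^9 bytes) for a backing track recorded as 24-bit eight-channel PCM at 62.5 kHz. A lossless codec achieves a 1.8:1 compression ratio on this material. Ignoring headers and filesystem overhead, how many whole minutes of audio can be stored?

640 minutes

Uncompressed byte rate = 62,500 × 3 × 8 = 1,500,000 bytes/s.
After 1.8:1 compression, effective rate ≈ 833333.33 bytes/s.
Capacity = 32 × 1,000,000,000 = 32,000,000,000 bytes.
32,000,000,000 / effective rate ≈ 38400 s → 640 minutes.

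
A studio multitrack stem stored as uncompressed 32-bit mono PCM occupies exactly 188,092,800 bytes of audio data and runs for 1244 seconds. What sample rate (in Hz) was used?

37,800 Hz

Bytes = sample_rate × seconds × bytes_per_sample × channels.
sample_rate = 188,092,800 / (1,244 × 4 × 1) = 188,092,800 / 4,976 = 37,800 Hz.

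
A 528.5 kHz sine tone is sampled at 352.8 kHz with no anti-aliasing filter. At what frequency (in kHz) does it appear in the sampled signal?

175.7 kHz

Nyquist = 352,800/2 = 176,400 Hz; 528,500 Hz exceeds it.
Alias = |528,500 − 1×352,800| = |528,500 − 352,800| = 175,700 Hz = 175.7 kHz.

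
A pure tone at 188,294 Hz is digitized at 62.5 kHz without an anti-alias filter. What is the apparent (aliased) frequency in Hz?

794 Hz

Nyquist = 62,500/2 = 31,250 Hz; 188,294 Hz exceeds it.
Alias = |188,294 − 3×62,500| = |188,294 − 187,500| = 794 Hz.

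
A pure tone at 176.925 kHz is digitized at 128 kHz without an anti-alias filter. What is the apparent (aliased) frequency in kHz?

48.925 kHz

Nyquist = 128,000/2 = 64,000 Hz; 176,925 Hz exceeds it.
Alias = |176,925 − 1×128,000| = |176,925 − 128,000| = 48,925 Hz = 48.925 kHz.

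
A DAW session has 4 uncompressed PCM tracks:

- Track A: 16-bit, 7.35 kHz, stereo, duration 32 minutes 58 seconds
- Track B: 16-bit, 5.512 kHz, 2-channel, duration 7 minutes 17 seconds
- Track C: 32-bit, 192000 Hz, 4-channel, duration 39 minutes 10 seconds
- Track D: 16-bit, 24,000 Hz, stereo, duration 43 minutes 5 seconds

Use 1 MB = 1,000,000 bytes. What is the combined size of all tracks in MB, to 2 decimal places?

7535.15 MB

Track A: 32 minutes 58 seconds = 1,978 s; 7,350 × 1,978 × 2 × 2 = 58,153,200 bytes.
Track B: 7 minutes 17 seconds = 437 s; 5,512 × 437 × 2 × 2 = 9,634,976 bytes.
Track C: 39 minutes 10 seconds = 2,350 s; 192,000 × 2,350 × 4 × 4 = 7,219,200,000 bytes.
Track D: 43 minutes 5 seconds = 2,585 s; 24,000 × 2,585 × 2 × 2 = 248,160,000 bytes.
Total = 7,535,148,176 bytes = 7535.15 MB.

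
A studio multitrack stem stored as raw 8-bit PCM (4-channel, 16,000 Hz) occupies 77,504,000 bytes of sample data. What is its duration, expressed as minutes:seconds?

20:11

Byte rate = 16,000 × 1 × 4 = 64,000 bytes/s.
Duration = 77,504,000 / 64,000 = 1,211 s.
1,211 s = 20:11.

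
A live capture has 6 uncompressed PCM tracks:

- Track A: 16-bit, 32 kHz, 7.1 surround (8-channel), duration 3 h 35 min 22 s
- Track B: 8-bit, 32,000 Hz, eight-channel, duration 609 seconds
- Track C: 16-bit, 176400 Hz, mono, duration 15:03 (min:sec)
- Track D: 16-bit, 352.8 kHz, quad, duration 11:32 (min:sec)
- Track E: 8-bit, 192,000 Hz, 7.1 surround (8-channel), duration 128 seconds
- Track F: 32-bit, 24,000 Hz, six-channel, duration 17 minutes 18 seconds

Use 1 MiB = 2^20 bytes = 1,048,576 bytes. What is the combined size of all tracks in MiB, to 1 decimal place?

9382.4 MiB

Track A: 3 h 35 min 22 s = 12,922 s; 32,000 × 12,922 × 2 × 8 = 6,616,064,000 bytes.
Track B: 32,000 × 609 × 1 × 8 = 155,904,000 bytes.
Track C: 15:03 (min:sec) = 903 s; 176,400 × 903 × 2 × 1 = 318,578,400 bytes.
Track D: 11:32 (min:sec) = 692 s; 352,800 × 692 × 2 × 4 = 1,953,100,800 bytes.
Track E: 192,000 × 128 × 1 × 8 = 196,608,000 bytes.
Track F: 17 minutes 18 seconds = 1,038 s; 24,000 × 1,038 × 4 × 6 = 597,888,000 bytes.
Total = 9,838,143,200 bytes = 9382.4 MiB.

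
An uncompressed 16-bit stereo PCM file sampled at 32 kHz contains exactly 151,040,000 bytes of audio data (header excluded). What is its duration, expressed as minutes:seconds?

19:40

Byte rate = 32,000 × 2 × 2 = 128,000 bytes/s.
Duration = 151,040,000 / 128,000 = 1,180 s.
1,180 s = 19:40.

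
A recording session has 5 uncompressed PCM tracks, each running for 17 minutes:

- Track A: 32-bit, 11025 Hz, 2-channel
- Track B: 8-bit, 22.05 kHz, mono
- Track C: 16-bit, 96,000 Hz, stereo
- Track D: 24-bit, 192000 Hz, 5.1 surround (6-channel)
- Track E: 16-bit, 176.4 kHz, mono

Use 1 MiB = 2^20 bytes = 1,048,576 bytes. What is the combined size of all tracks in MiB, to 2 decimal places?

17 minutes = 1,020 s.
Track A: 11,025 × 1,020 × 4 × 2 = 89,964,000 bytes.
Track B: 22,050 × 1,020 × 1 × 1 = 22,491,000 bytes.
Track C: 96,000 × 1,020 × 2 × 2 = 391,680,000 bytes.
Track D: 192,000 × 1,020 × 3 × 6 = 3,525,120,000 bytes.
Track E: 176,400 × 1,020 × 2 × 1 = 359,856,000 bytes.
Total = 4,389,111,000 bytes = 4185.78 MiB.

4185.78 MiB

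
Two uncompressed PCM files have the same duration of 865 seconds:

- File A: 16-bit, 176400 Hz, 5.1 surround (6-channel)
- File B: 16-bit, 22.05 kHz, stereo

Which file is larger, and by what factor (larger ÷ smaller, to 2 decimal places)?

File A, by a factor of 24.00

File A: 176,400 × 2 × 6 = 2,116,800 bytes/s.
File B: 22,050 × 2 × 2 = 88,200 bytes/s.
File A is larger; ratio = 1,831,032,000 / 76,293,000 = 24.00.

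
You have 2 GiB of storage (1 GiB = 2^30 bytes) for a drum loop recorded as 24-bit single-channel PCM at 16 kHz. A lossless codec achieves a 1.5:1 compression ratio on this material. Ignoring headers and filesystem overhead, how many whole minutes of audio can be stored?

Uncompressed byte rate = 16,000 × 3 × 1 = 48,000 bytes/s.
After 1.5:1 compression, effective rate ≈ 32000 bytes/s.
Capacity = 2 × 1,073,741,824 = 2,147,483,648 bytes.
2,147,483,648 / effective rate ≈ 67108.86 s → 1,118 minutes.

1,118 minutes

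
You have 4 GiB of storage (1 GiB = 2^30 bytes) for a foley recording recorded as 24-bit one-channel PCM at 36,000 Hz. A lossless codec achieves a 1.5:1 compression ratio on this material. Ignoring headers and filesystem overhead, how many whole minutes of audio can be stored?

Uncompressed byte rate = 36,000 × 3 × 1 = 108,000 bytes/s.
After 1.5:1 compression, effective rate ≈ 72000 bytes/s.
Capacity = 4 × 1,073,741,824 = 4,294,967,296 bytes.
4,294,967,296 / effective rate ≈ 59652.32 s → 994 minutes.

994 minutes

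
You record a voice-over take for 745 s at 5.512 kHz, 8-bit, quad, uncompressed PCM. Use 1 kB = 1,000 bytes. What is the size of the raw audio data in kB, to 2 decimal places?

Bytes = 5,512 samples/s × 745 s × 1 bytes/sample × 4 ch = 16,425,760 bytes.
16,425,760 / 1,000 = 16425.76 kB.

16425.76 kB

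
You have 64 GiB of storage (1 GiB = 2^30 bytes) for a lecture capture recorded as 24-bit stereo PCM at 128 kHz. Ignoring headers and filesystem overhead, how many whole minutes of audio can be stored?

1,491 minutes

Uncompressed byte rate = 128,000 × 3 × 2 = 768,000 bytes/s.
Capacity = 64 × 1,073,741,824 = 68,719,476,736 bytes.
68,719,476,736 / 768,000 ≈ 89478.49 s → 1,491 minutes.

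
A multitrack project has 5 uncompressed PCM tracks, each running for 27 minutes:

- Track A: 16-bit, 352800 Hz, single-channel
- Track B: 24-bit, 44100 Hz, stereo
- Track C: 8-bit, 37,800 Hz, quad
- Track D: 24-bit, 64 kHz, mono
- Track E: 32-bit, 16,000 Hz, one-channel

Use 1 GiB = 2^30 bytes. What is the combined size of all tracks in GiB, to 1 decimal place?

2.1 GiB

27 minutes = 1,620 s.
Track A: 352,800 × 1,620 × 2 × 1 = 1,143,072,000 bytes.
Track B: 44,100 × 1,620 × 3 × 2 = 428,652,000 bytes.
Track C: 37,800 × 1,620 × 1 × 4 = 244,944,000 bytes.
Track D: 64,000 × 1,620 × 3 × 1 = 311,040,000 bytes.
Track E: 16,000 × 1,620 × 4 × 1 = 103,680,000 bytes.
Total = 2,231,388,000 bytes = 2.1 GiB.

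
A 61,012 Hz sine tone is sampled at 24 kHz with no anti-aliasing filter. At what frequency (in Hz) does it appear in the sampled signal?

10,988 Hz

Nyquist = 24,000/2 = 12,000 Hz; 61,012 Hz exceeds it.
Alias = |61,012 − 3×24,000| = |61,012 − 72,000| = 10,988 Hz.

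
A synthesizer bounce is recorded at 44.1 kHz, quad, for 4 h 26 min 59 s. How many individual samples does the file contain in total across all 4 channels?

4 h 26 min 59 s = 16,019 s.
44,100 × 16,019 s × 4 ch = 2,825,751,600 samples.

2,825,751,600 samples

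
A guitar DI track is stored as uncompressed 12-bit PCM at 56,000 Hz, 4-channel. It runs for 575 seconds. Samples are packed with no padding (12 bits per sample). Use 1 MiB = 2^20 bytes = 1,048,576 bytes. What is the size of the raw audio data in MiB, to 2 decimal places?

Bits = 56,000 × 575 × 12 × 4 = 1,545,600,000 bits = 193,200,000 bytes.
193,200,000 / 1,048,576 = 184.25 MiB.

184.25 MiB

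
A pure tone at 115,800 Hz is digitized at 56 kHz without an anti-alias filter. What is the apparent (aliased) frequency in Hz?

3,800 Hz

Nyquist = 56,000/2 = 28,000 Hz; 115,800 Hz exceeds it.
Alias = |115,800 − 2×56,000| = |115,800 − 112,000| = 3,800 Hz.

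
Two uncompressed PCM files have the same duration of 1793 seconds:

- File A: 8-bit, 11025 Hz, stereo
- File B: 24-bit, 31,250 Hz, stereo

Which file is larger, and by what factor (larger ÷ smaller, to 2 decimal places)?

File A: 11,025 × 1 × 2 = 22,050 bytes/s.
File B: 31,250 × 3 × 2 = 187,500 bytes/s.
File B is larger; ratio = 336,187,500 / 39,535,650 = 8.50.

File B, by a factor of 8.50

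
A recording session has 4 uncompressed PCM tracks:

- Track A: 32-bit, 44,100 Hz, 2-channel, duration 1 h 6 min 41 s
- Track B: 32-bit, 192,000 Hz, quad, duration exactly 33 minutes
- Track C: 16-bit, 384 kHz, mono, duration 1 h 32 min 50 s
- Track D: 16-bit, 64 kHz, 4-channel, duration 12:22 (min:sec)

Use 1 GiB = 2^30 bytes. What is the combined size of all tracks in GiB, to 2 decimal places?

Track A: 1 h 6 min 41 s = 4,001 s; 44,100 × 4,001 × 4 × 2 = 1,411,552,800 bytes.
Track B: exactly 33 minutes = 1,980 s; 192,000 × 1,980 × 4 × 4 = 6,082,560,000 bytes.
Track C: 1 h 32 min 50 s = 5,570 s; 384,000 × 5,570 × 2 × 1 = 4,277,760,000 bytes.
Track D: 12:22 (min:sec) = 742 s; 64,000 × 742 × 2 × 4 = 379,904,000 bytes.
Total = 12,151,776,800 bytes = 11.32 GiB.

11.32 GiB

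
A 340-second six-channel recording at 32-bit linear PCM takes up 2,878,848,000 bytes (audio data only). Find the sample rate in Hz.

352,800 Hz

Bytes = sample_rate × seconds × bytes_per_sample × channels.
sample_rate = 2,878,848,000 / (340 × 4 × 6) = 2,878,848,000 / 8,160 = 352,800 Hz.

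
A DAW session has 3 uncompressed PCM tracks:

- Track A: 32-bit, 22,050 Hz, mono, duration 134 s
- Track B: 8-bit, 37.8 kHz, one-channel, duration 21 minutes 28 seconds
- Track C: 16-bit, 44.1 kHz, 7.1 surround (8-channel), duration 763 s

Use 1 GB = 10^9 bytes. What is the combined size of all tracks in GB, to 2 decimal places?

Track A: 22,050 × 134 × 4 × 1 = 11,818,800 bytes.
Track B: 21 minutes 28 seconds = 1,288 s; 37,800 × 1,288 × 1 × 1 = 48,686,400 bytes.
Track C: 44,100 × 763 × 2 × 8 = 538,372,800 bytes.
Total = 598,878,000 bytes = 0.60 GB.

0.60 GB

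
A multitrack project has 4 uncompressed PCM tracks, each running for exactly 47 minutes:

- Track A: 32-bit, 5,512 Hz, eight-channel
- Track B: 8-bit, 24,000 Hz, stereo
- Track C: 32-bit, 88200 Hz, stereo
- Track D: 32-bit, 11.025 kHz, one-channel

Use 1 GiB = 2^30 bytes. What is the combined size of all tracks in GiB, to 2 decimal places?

exactly 47 minutes = 2,820 s.
Track A: 5,512 × 2,820 × 4 × 8 = 497,402,880 bytes.
Track B: 24,000 × 2,820 × 1 × 2 = 135,360,000 bytes.
Track C: 88,200 × 2,820 × 4 × 2 = 1,989,792,000 bytes.
Track D: 11,025 × 2,820 × 4 × 1 = 124,362,000 bytes.
Total = 2,746,916,880 bytes = 2.56 GiB.

2.56 GiB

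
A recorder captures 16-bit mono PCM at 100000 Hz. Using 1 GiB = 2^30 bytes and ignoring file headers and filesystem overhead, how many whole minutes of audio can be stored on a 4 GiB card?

Uncompressed byte rate = 100,000 × 2 × 1 = 200,000 bytes/s.
Capacity = 4 × 1,073,741,824 = 4,294,967,296 bytes.
4,294,967,296 / 200,000 ≈ 21474.84 s → 357 minutes.

357 minutes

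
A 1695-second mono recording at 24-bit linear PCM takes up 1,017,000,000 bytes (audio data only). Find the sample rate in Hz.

Bytes = sample_rate × seconds × bytes_per_sample × channels.
sample_rate = 1,017,000,000 / (1,695 × 3 × 1) = 1,017,000,000 / 5,085 = 200,000 Hz.

200,000 Hz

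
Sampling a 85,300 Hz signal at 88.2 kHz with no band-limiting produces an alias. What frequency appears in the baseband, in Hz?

2,900 Hz

Nyquist = 88,200/2 = 44,100 Hz; 85,300 Hz exceeds it.
Alias = |85,300 − 1×88,200| = |85,300 − 88,200| = 2,900 Hz.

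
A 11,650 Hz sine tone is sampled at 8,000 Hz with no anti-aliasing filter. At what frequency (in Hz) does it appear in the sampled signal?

Nyquist = 8,000/2 = 4,000 Hz; 11,650 Hz exceeds it.
Alias = |11,650 − 1×8,000| = |11,650 − 8,000| = 3,650 Hz.

3,650 Hz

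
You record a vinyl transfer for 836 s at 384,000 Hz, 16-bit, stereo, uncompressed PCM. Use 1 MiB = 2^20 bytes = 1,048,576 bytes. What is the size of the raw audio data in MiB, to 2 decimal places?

1224.61 MiB

Bytes = 384,000 samples/s × 836 s × 2 bytes/sample × 2 ch = 1,284,096,000 bytes.
1,284,096,000 / 1,048,576 = 1224.61 MiB.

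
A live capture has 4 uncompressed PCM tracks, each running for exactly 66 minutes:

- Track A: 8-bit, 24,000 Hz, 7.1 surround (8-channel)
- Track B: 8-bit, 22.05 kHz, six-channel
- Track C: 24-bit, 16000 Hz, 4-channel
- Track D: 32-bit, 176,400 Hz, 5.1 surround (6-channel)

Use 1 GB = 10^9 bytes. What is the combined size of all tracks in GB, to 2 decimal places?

exactly 66 minutes = 3,960 s.
Track A: 24,000 × 3,960 × 1 × 8 = 760,320,000 bytes.
Track B: 22,050 × 3,960 × 1 × 6 = 523,908,000 bytes.
Track C: 16,000 × 3,960 × 3 × 4 = 760,320,000 bytes.
Track D: 176,400 × 3,960 × 4 × 6 = 16,765,056,000 bytes.
Total = 18,809,604,000 bytes = 18.81 GB.

18.81 GB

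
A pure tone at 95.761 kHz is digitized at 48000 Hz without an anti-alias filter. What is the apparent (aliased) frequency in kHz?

Nyquist = 48,000/2 = 24,000 Hz; 95,761 Hz exceeds it.
Alias = |95,761 − 2×48,000| = |95,761 − 96,000| = 239 Hz = 0.239 kHz.

0.239 kHz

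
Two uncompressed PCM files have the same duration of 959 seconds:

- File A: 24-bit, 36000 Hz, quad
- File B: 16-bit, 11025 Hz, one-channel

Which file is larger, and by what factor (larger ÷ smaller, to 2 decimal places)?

File A: 36,000 × 3 × 4 = 432,000 bytes/s.
File B: 11,025 × 2 × 1 = 22,050 bytes/s.
File A is larger; ratio = 414,288,000 / 21,145,950 = 19.59.

File A, by a factor of 19.59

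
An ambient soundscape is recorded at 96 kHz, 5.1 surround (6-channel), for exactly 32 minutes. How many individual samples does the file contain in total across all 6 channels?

exactly 32 minutes = 1,920 s.
96,000 × 1,920 s × 6 ch = 1,105,920,000 samples.

1,105,920,000 samples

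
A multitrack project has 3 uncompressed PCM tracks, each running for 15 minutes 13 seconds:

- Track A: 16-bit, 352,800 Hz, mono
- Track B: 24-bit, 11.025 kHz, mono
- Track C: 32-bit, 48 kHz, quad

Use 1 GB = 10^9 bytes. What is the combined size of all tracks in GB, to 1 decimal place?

1.4 GB

15 minutes 13 seconds = 913 s.
Track A: 352,800 × 913 × 2 × 1 = 644,212,800 bytes.
Track B: 11,025 × 913 × 3 × 1 = 30,197,475 bytes.
Track C: 48,000 × 913 × 4 × 4 = 701,184,000 bytes.
Total = 1,375,594,275 bytes = 1.4 GB.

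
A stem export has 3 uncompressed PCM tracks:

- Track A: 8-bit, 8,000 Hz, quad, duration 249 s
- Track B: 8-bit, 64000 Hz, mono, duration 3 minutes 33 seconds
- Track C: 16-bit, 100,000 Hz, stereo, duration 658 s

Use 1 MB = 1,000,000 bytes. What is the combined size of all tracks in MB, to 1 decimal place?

Track A: 8,000 × 249 × 1 × 4 = 7,968,000 bytes.
Track B: 3 minutes 33 seconds = 213 s; 64,000 × 213 × 1 × 1 = 13,632,000 bytes.
Track C: 100,000 × 658 × 2 × 2 = 263,200,000 bytes.
Total = 284,800,000 bytes = 284.8 MB.

284.8 MB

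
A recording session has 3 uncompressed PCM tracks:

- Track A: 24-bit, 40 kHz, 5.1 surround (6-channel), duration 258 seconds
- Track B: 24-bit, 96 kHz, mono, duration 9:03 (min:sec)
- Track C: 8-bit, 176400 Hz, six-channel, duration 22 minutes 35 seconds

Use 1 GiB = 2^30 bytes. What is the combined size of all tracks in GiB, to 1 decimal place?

1.7 GiB

Track A: 40,000 × 258 × 3 × 6 = 185,760,000 bytes.
Track B: 9:03 (min:sec) = 543 s; 96,000 × 543 × 3 × 1 = 156,384,000 bytes.
Track C: 22 minutes 35 seconds = 1,355 s; 176,400 × 1,355 × 1 × 6 = 1,434,132,000 bytes.
Total = 1,776,276,000 bytes = 1.7 GiB.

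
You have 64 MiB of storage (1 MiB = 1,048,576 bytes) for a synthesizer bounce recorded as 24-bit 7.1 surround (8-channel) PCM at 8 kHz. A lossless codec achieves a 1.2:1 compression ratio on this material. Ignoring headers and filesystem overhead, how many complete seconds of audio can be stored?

419 seconds

Uncompressed byte rate = 8,000 × 3 × 8 = 192,000 bytes/s.
After 1.2:1 compression, effective rate ≈ 160000 bytes/s.
Capacity = 64 × 1,048,576 = 67,108,864 bytes.
67,108,864 / effective rate ≈ 419.43 s → 419 seconds.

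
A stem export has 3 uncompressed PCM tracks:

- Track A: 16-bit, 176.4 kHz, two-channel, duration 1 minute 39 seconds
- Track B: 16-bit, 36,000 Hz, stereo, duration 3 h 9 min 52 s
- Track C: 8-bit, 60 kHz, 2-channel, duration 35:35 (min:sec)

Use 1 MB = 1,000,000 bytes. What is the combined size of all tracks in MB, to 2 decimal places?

1966.50 MB

Track A: 1 minute 39 seconds = 99 s; 176,400 × 99 × 2 × 2 = 69,854,400 bytes.
Track B: 3 h 9 min 52 s = 11,392 s; 36,000 × 11,392 × 2 × 2 = 1,640,448,000 bytes.
Track C: 35:35 (min:sec) = 2,135 s; 60,000 × 2,135 × 1 × 2 = 256,200,000 bytes.
Total = 1,966,502,400 bytes = 1966.50 MB.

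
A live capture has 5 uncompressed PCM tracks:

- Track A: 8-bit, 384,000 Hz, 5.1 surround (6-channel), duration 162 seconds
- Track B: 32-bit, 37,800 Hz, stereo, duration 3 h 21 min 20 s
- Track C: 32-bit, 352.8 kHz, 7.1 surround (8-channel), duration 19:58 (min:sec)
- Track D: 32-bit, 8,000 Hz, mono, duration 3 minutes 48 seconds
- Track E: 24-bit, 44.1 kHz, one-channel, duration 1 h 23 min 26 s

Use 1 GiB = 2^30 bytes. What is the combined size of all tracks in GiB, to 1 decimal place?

17.0 GiB

Track A: 384,000 × 162 × 1 × 6 = 373,248,000 bytes.
Track B: 3 h 21 min 20 s = 12,080 s; 37,800 × 12,080 × 4 × 2 = 3,652,992,000 bytes.
Track C: 19:58 (min:sec) = 1,198 s; 352,800 × 1,198 × 4 × 8 = 13,524,940,800 bytes.
Track D: 3 minutes 48 seconds = 228 s; 8,000 × 228 × 4 × 1 = 7,296,000 bytes.
Track E: 1 h 23 min 26 s = 5,006 s; 44,100 × 5,006 × 3 × 1 = 662,293,800 bytes.
Total = 18,220,770,600 bytes = 17.0 GiB.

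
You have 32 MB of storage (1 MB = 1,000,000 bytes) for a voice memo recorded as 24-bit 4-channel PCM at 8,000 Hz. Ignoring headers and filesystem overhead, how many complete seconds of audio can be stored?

333 seconds

Uncompressed byte rate = 8,000 × 3 × 4 = 96,000 bytes/s.
Capacity = 32 × 1,000,000 = 32,000,000 bytes.
32,000,000 / 96,000 ≈ 333.33 s → 333 seconds.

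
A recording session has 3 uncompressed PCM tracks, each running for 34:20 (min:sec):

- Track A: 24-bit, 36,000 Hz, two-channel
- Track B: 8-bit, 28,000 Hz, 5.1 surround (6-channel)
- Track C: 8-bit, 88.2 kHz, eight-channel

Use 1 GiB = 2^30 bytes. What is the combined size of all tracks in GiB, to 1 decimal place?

2.1 GiB

34:20 (min:sec) = 2,060 s.
Track A: 36,000 × 2,060 × 3 × 2 = 444,960,000 bytes.
Track B: 28,000 × 2,060 × 1 × 6 = 346,080,000 bytes.
Track C: 88,200 × 2,060 × 1 × 8 = 1,453,536,000 bytes.
Total = 2,244,576,000 bytes = 2.1 GiB.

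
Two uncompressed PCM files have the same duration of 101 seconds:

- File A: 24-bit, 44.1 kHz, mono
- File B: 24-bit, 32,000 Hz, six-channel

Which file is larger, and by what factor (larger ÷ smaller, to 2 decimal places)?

File A: 44,100 × 3 × 1 = 132,300 bytes/s.
File B: 32,000 × 3 × 6 = 576,000 bytes/s.
File B is larger; ratio = 58,176,000 / 13,362,300 = 4.35.

File B, by a factor of 4.35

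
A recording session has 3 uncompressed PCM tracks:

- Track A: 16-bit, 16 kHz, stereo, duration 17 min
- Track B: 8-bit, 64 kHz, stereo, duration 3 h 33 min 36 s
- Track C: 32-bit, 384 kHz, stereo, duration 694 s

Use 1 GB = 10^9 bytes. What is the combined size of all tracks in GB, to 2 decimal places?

Track A: 17 min = 1,020 s; 16,000 × 1,020 × 2 × 2 = 65,280,000 bytes.
Track B: 3 h 33 min 36 s = 12,816 s; 64,000 × 12,816 × 1 × 2 = 1,640,448,000 bytes.
Track C: 384,000 × 694 × 4 × 2 = 2,131,968,000 bytes.
Total = 3,837,696,000 bytes = 3.84 GB.

3.84 GB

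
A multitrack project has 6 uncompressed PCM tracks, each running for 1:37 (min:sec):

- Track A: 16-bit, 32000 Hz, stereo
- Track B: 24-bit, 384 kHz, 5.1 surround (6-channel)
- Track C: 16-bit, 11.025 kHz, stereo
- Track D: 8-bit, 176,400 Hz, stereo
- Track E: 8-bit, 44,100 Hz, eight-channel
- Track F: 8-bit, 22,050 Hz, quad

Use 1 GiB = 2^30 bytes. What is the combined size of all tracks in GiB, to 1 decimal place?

0.7 GiB

1:37 (min:sec) = 97 s.
Track A: 32,000 × 97 × 2 × 2 = 12,416,000 bytes.
Track B: 384,000 × 97 × 3 × 6 = 670,464,000 bytes.
Track C: 11,025 × 97 × 2 × 2 = 4,277,700 bytes.
Track D: 176,400 × 97 × 1 × 2 = 34,221,600 bytes.
Track E: 44,100 × 97 × 1 × 8 = 34,221,600 bytes.
Track F: 22,050 × 97 × 1 × 4 = 8,555,400 bytes.
Total = 764,156,300 bytes = 0.7 GiB.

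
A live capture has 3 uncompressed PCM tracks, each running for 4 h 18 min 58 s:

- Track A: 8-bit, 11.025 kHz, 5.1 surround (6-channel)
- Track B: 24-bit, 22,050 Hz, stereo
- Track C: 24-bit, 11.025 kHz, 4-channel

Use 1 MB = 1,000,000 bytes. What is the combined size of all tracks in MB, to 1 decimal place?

4 h 18 min 58 s = 15,538 s.
Track A: 11,025 × 15,538 × 1 × 6 = 1,027,838,700 bytes.
Track B: 22,050 × 15,538 × 3 × 2 = 2,055,677,400 bytes.
Track C: 11,025 × 15,538 × 3 × 4 = 2,055,677,400 bytes.
Total = 5,139,193,500 bytes = 5139.2 MB.

5139.2 MB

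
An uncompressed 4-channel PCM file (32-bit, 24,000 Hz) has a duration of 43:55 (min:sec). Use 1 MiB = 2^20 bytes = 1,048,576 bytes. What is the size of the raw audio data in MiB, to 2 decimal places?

Duration = 43:55 (min:sec) = 2,635 s.
Bytes = 24,000 samples/s × 2,635 s × 4 bytes/sample × 4 ch = 1,011,840,000 bytes.
1,011,840,000 / 1,048,576 = 964.97 MiB.

964.97 MiB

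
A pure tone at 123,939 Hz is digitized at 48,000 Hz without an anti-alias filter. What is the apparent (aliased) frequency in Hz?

Nyquist = 48,000/2 = 24,000 Hz; 123,939 Hz exceeds it.
Alias = |123,939 − 3×48,000| = |123,939 − 144,000| = 20,061 Hz.

20,061 Hz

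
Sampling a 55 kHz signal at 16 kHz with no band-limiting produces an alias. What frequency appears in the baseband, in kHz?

Nyquist = 16,000/2 = 8,000 Hz; 55,000 Hz exceeds it.
Alias = |55,000 − 3×16,000| = |55,000 − 48,000| = 7,000 Hz = 7 kHz.

7 kHz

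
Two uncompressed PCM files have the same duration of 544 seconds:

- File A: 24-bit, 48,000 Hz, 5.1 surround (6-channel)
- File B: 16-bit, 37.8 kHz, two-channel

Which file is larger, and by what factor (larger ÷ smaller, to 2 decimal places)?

File A, by a factor of 5.71

File A: 48,000 × 3 × 6 = 864,000 bytes/s.
File B: 37,800 × 2 × 2 = 151,200 bytes/s.
File A is larger; ratio = 470,016,000 / 82,252,800 = 5.71.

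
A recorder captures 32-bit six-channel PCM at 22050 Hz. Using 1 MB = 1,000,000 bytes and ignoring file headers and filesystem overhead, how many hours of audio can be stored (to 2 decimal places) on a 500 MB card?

Uncompressed byte rate = 22,050 × 4 × 6 = 529,200 bytes/s.
Capacity = 500 × 1,000,000 = 500,000,000 bytes.
500,000,000 / 529,200 ≈ 944.82 s → 0.26 hours.

0.26 hours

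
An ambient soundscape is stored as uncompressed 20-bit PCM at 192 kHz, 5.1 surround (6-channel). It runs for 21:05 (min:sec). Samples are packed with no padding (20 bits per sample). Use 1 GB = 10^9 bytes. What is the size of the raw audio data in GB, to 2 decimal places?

Duration = 21:05 (min:sec) = 1,265 s.
Bits = 192,000 × 1,265 × 20 × 6 = 29,145,600,000 bits = 3,643,200,000 bytes.
3,643,200,000 / 1,000,000,000 = 3.64 GB.

3.64 GB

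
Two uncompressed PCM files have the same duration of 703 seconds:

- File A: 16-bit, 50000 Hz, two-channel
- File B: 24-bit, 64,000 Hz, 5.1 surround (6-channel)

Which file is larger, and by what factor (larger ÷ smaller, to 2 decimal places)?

File B, by a factor of 5.76

File A: 50,000 × 2 × 2 = 200,000 bytes/s.
File B: 64,000 × 3 × 6 = 1,152,000 bytes/s.
File B is larger; ratio = 809,856,000 / 140,600,000 = 5.76.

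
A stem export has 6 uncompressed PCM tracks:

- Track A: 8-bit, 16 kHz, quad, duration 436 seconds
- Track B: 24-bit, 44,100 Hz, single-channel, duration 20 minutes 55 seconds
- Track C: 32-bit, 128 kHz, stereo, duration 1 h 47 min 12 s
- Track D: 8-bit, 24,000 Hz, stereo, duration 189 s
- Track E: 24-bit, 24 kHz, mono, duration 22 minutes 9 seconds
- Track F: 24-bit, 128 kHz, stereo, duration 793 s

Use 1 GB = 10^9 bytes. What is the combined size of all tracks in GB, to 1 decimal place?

Track A: 16,000 × 436 × 1 × 4 = 27,904,000 bytes.
Track B: 20 minutes 55 seconds = 1,255 s; 44,100 × 1,255 × 3 × 1 = 166,036,500 bytes.
Track C: 1 h 47 min 12 s = 6,432 s; 128,000 × 6,432 × 4 × 2 = 6,586,368,000 bytes.
Track D: 24,000 × 189 × 1 × 2 = 9,072,000 bytes.
Track E: 22 minutes 9 seconds = 1,329 s; 24,000 × 1,329 × 3 × 1 = 95,688,000 bytes.
Track F: 128,000 × 793 × 3 × 2 = 609,024,000 bytes.
Total = 7,494,092,500 bytes = 7.5 GB.

7.5 GB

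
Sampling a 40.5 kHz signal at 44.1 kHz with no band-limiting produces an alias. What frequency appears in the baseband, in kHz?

3.6 kHz

Nyquist = 44,100/2 = 22,050 Hz; 40,500 Hz exceeds it.
Alias = |40,500 − 1×44,100| = |40,500 − 44,100| = 3,600 Hz = 3.6 kHz.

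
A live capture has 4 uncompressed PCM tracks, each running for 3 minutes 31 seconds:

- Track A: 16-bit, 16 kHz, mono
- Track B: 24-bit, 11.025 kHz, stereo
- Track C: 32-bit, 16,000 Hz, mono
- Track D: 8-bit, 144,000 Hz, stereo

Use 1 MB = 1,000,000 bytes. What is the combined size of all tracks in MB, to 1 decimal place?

95.0 MB

3 minutes 31 seconds = 211 s.
Track A: 16,000 × 211 × 2 × 1 = 6,752,000 bytes.
Track B: 11,025 × 211 × 3 × 2 = 13,957,650 bytes.
Track C: 16,000 × 211 × 4 × 1 = 13,504,000 bytes.
Track D: 144,000 × 211 × 1 × 2 = 60,768,000 bytes.
Total = 94,981,650 bytes = 95.0 MB.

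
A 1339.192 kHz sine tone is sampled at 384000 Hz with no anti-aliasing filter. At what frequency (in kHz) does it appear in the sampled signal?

Nyquist = 384,000/2 = 192,000 Hz; 1,339,192 Hz exceeds it.
Alias = |1,339,192 − 3×384,000| = |1,339,192 − 1,152,000| = 187,192 Hz = 187.192 kHz.

187.192 kHz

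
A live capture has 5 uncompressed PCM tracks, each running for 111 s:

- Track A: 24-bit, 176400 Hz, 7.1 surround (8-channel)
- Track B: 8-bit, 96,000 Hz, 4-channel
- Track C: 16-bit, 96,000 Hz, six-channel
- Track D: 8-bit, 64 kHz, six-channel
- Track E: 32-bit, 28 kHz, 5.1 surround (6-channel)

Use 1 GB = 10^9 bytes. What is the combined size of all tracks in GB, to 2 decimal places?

Track A: 176,400 × 111 × 3 × 8 = 469,929,600 bytes.
Track B: 96,000 × 111 × 1 × 4 = 42,624,000 bytes.
Track C: 96,000 × 111 × 2 × 6 = 127,872,000 bytes.
Track D: 64,000 × 111 × 1 × 6 = 42,624,000 bytes.
Track E: 28,000 × 111 × 4 × 6 = 74,592,000 bytes.
Total = 757,641,600 bytes = 0.76 GB.

0.76 GB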